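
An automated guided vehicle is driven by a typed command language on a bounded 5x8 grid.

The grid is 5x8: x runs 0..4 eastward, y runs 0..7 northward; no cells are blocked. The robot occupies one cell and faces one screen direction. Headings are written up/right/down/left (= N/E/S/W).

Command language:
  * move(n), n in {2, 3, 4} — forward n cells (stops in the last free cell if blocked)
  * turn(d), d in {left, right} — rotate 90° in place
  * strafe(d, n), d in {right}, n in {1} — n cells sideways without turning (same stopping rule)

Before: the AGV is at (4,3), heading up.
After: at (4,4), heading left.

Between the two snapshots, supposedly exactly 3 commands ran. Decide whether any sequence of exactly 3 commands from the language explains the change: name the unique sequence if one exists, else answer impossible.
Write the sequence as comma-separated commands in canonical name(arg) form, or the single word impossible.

key: the first strafe(right, 1) runs into the grid edge before its full distance
initial: at (4,3), heading up
step 1 (strafe(right, 1)): at (4,3), heading up
step 2 (turn(left)): at (4,3), heading left
step 3 (strafe(right, 1)): at (4,4), heading left
all 216 alternatives checked — unique.

strafe(right, 1), turn(left), strafe(right, 1)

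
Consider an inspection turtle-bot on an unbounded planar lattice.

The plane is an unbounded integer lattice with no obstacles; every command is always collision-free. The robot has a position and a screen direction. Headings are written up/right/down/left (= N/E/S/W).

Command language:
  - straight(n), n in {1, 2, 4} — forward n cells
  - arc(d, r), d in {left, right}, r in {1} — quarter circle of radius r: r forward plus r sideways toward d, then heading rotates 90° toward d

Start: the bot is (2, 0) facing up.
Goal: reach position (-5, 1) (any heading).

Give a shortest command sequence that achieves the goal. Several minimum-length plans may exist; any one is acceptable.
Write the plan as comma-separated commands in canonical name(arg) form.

arc(left, 1), straight(4), straight(2)

from: (2, 0) facing up
t=1 arc(left, 1) ⇒ (1, 1) facing left
t=2 straight(4) ⇒ (-3, 1) facing left
t=3 straight(2) ⇒ (-5, 1) facing left
nothing shorter than 3 reaches the goal.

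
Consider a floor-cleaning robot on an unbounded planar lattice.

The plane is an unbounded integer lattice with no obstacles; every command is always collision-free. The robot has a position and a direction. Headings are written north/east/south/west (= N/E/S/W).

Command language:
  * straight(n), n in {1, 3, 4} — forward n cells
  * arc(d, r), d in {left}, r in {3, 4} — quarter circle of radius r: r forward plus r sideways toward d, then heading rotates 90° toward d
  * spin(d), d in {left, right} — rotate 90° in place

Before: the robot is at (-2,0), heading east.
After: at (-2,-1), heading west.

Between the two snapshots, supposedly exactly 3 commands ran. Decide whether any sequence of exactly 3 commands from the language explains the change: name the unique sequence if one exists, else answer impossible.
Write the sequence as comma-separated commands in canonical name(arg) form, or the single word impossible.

key: cell and facing (now W) both changed — the 3 commands mix motion and turning
initial: at (-2,0), heading east
step 1 (spin(right)): at (-2,0), heading south
step 2 (straight(1)): at (-2,-1), heading south
step 3 (spin(right)): at (-2,-1), heading west
all 343 alternatives checked — unique.

spin(right), straight(1), spin(right)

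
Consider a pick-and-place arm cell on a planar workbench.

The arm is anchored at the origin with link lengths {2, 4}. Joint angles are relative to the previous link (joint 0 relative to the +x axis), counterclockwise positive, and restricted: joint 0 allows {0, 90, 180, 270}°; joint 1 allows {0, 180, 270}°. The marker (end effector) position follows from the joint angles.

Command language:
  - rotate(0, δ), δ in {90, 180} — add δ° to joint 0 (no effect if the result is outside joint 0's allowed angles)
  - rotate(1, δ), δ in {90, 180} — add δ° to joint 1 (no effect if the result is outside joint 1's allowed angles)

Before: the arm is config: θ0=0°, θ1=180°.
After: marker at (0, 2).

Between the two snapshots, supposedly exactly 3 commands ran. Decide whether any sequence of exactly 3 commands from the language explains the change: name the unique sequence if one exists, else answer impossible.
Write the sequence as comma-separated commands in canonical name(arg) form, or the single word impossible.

rotate(0, 90), rotate(0, 90), rotate(0, 90)

start: config: θ0=0°, θ1=180°
t=1 rotate(0, 90) ⇒ config: θ0=90°, θ1=180°
t=2 rotate(0, 90) ⇒ config: θ0=180°, θ1=180°
t=3 rotate(0, 90) ⇒ config: θ0=270°, θ1=180°
no other 3-command option fits: unique.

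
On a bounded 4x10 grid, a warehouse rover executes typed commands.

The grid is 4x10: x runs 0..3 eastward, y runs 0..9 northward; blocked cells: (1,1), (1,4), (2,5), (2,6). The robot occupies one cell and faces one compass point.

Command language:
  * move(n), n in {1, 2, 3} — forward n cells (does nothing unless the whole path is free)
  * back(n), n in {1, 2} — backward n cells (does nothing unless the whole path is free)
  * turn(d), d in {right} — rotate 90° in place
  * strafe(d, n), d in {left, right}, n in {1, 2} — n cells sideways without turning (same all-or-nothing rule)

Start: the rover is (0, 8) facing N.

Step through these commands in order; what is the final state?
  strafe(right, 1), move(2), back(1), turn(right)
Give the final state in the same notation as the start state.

initial: (0, 8) facing N
step 1 (strafe(right, 1)): (1, 8) facing N
step 2 (move(2)): (1, 8) facing N
step 3 (back(1)): (1, 7) facing N
step 4 (turn(right)): (1, 7) facing E

(1, 7) facing E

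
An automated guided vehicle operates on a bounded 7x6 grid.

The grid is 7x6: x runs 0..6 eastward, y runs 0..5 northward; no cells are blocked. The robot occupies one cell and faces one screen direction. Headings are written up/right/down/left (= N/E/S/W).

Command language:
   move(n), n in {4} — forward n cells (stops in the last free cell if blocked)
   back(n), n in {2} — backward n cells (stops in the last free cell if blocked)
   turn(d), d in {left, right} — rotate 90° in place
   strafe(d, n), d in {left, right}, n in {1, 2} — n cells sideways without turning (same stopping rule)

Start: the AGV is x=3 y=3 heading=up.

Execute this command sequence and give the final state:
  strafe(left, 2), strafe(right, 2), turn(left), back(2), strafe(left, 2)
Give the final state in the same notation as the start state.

x=5 y=1 heading=left

t0: x=3 y=3 heading=up
[1] after strafe(left, 2): x=1 y=3 heading=up
[2] after strafe(right, 2): x=3 y=3 heading=up
[3] after turn(left): x=3 y=3 heading=left
[4] after back(2): x=5 y=3 heading=left
[5] after strafe(left, 2): x=5 y=1 heading=left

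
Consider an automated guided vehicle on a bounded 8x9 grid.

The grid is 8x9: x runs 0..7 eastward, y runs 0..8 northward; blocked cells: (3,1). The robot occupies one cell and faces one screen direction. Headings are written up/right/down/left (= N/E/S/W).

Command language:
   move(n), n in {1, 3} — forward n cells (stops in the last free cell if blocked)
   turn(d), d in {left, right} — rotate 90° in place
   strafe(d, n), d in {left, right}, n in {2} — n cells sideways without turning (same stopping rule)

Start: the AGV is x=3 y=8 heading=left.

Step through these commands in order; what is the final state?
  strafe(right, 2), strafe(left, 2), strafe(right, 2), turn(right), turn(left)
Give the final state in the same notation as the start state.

x=3 y=8 heading=left

initial: x=3 y=8 heading=left
1. strafe(right, 2) → x=3 y=8 heading=left
2. strafe(left, 2) → x=3 y=6 heading=left
3. strafe(right, 2) → x=3 y=8 heading=left
4. turn(right) → x=3 y=8 heading=up
5. turn(left) → x=3 y=8 heading=left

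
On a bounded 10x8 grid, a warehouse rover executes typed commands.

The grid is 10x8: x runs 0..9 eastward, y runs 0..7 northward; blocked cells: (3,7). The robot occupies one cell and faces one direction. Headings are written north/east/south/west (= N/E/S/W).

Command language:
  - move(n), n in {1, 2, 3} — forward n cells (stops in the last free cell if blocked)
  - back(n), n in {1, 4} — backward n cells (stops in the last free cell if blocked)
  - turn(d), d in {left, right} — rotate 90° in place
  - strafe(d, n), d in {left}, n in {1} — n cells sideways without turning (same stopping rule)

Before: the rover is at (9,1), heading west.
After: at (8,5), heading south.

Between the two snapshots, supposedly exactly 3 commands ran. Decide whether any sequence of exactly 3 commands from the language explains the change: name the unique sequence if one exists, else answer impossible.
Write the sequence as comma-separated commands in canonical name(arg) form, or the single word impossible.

key: order matters: swapping move(1) and back(4) lands elsewhere
begin: at (9,1), heading west
t=1 move(1) ⇒ at (8,1), heading west
t=2 turn(left) ⇒ at (8,1), heading south
t=3 back(4) ⇒ at (8,5), heading south
no other 3-command option fits: unique.

move(1), turn(left), back(4)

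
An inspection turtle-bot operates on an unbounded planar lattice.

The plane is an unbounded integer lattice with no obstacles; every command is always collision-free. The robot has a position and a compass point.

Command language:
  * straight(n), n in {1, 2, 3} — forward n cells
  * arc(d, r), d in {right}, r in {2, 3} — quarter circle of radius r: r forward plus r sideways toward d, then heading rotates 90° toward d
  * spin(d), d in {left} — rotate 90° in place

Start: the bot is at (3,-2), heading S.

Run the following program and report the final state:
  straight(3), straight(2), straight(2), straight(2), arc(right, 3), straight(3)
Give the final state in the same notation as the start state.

initial: at (3,-2), heading S
t=1 straight(3) ⇒ at (3,-5), heading S
t=2 straight(2) ⇒ at (3,-7), heading S
t=3 straight(2) ⇒ at (3,-9), heading S
t=4 straight(2) ⇒ at (3,-11), heading S
t=5 arc(right, 3) ⇒ at (0,-14), heading W
t=6 straight(3) ⇒ at (-3,-14), heading W

at (-3,-14), heading W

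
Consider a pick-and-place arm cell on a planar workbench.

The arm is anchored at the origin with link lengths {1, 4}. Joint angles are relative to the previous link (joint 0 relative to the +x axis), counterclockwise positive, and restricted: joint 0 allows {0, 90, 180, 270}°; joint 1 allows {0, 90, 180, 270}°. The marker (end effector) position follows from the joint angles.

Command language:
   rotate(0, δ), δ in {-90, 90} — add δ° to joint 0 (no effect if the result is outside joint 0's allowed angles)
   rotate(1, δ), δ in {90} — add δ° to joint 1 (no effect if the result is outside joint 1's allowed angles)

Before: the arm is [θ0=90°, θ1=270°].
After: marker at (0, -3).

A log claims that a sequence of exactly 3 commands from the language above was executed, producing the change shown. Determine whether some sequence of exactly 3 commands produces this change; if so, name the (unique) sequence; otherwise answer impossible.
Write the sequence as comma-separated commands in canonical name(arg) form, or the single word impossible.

from: [θ0=90°, θ1=270°]
step 1 (rotate(1, 90)): [θ0=90°, θ1=0°]
step 2 (rotate(1, 90)): [θ0=90°, θ1=90°]
step 3 (rotate(1, 90)): [θ0=90°, θ1=180°]
uniquely the one of 27 3-step routes that fits.

rotate(1, 90), rotate(1, 90), rotate(1, 90)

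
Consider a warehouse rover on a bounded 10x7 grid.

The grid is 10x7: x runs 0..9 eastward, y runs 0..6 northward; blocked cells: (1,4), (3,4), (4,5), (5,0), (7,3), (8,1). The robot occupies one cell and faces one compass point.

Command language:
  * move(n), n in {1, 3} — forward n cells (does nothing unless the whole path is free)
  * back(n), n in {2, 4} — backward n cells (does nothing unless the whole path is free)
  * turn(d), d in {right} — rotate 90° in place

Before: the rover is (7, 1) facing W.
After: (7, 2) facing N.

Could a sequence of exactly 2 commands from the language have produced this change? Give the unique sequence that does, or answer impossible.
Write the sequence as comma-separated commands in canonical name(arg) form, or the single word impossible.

turn(right), move(1)

key: cell and facing (now N) both changed — the 2 commands mix motion and turning
t0: (7, 1) facing W
[1] after turn(right): (7, 1) facing N
[2] after move(1): (7, 2) facing N
uniquely the one of 25 2-step routes that fits.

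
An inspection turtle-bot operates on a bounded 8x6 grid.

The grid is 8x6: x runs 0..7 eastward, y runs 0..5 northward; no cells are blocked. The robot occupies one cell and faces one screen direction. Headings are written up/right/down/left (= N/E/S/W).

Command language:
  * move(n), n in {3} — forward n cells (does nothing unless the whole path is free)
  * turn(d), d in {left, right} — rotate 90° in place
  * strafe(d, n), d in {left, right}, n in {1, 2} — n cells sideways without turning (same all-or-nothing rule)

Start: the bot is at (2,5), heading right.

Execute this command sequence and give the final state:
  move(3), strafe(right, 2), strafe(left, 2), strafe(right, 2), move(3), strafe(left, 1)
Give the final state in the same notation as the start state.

at (5,4), heading right

initial: at (2,5), heading right
1. move(3) → at (5,5), heading right
2. strafe(right, 2) → at (5,3), heading right
3. strafe(left, 2) → at (5,5), heading right
4. strafe(right, 2) → at (5,3), heading right
5. move(3) → at (5,3), heading right
6. strafe(left, 1) → at (5,4), heading right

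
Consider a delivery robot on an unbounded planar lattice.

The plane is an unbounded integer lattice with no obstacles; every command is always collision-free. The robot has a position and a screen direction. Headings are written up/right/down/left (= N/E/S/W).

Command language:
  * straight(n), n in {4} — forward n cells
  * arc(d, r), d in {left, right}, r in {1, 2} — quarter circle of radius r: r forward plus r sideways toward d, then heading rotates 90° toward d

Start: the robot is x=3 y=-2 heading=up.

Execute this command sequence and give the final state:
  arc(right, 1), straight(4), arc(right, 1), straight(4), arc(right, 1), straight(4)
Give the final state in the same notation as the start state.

x=4 y=-7 heading=left

t0: x=3 y=-2 heading=up
[1] after arc(right, 1): x=4 y=-1 heading=right
[2] after straight(4): x=8 y=-1 heading=right
[3] after arc(right, 1): x=9 y=-2 heading=down
[4] after straight(4): x=9 y=-6 heading=down
[5] after arc(right, 1): x=8 y=-7 heading=left
[6] after straight(4): x=4 y=-7 heading=left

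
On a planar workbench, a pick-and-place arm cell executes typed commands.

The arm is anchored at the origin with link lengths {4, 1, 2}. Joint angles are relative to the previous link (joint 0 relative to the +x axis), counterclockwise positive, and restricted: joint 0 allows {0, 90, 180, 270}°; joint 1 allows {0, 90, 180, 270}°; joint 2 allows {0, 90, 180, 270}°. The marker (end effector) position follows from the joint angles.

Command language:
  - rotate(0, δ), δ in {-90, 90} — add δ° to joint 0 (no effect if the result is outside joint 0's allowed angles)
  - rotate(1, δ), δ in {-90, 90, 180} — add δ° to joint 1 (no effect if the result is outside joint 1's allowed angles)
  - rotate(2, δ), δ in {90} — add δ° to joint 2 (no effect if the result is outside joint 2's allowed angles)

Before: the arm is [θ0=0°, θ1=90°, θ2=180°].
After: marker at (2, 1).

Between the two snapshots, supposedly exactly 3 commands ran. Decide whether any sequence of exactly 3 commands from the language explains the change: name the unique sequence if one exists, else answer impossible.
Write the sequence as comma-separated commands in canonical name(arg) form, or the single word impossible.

rotate(2, 90), rotate(2, 90), rotate(2, 90)

start: [θ0=0°, θ1=90°, θ2=180°]
t=1 rotate(2, 90) ⇒ [θ0=0°, θ1=90°, θ2=270°]
t=2 rotate(2, 90) ⇒ [θ0=0°, θ1=90°, θ2=0°]
t=3 rotate(2, 90) ⇒ [θ0=0°, θ1=90°, θ2=90°]
all 216 alternatives checked — unique.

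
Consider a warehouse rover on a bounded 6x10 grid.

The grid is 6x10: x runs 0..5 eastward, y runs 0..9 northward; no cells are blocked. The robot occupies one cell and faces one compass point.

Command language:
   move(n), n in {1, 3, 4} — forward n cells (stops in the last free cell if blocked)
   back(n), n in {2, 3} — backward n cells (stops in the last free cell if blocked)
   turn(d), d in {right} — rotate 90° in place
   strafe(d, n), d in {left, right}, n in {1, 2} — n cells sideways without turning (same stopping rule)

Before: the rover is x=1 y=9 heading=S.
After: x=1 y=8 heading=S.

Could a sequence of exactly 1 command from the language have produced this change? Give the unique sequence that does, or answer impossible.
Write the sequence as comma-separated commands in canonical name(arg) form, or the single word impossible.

move(1)

key: still facing S — the one step turns nothing
t0: x=1 y=9 heading=S
1. move(1) → x=1 y=8 heading=S
no other 1-command option fits: unique.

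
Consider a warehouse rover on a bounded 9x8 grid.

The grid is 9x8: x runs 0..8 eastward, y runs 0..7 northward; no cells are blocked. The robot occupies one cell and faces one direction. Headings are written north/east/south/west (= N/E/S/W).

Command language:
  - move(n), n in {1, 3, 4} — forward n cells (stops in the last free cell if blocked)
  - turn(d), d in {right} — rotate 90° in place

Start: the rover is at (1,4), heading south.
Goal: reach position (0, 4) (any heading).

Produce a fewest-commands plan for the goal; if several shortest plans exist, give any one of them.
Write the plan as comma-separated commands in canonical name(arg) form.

turn(right), move(4)

initial: at (1,4), heading south
step 1 (turn(right)): at (1,4), heading west
step 2 (move(4)): at (0,4), heading west
shorter routes all fall short; 2 is best.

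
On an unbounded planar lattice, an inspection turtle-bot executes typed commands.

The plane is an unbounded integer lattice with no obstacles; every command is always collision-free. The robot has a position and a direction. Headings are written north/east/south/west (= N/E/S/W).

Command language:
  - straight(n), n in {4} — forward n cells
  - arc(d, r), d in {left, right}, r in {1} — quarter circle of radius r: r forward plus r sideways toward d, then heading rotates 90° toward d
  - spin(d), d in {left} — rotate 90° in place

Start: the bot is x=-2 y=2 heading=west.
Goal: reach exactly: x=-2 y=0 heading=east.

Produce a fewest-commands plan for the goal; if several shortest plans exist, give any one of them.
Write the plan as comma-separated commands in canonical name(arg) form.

t0: x=-2 y=2 heading=west
1. arc(left, 1) → x=-3 y=1 heading=south
2. arc(left, 1) → x=-2 y=0 heading=east
nothing shorter than 2 reaches the goal.

arc(left, 1), arc(left, 1)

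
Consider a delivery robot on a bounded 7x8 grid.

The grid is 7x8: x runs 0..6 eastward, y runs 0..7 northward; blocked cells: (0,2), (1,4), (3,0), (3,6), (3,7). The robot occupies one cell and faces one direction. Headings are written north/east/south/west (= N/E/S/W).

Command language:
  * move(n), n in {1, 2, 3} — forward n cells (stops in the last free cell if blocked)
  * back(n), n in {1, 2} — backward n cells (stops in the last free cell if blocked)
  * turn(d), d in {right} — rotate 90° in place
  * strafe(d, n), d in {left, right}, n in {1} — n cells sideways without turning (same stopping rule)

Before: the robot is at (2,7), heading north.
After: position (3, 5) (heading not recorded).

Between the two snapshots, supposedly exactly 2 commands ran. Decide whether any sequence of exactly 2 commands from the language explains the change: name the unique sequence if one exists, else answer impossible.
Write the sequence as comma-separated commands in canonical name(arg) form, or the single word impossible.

key: running strafe(right, 1) before back(2) would end elsewhere — order is forced
from: at (2,7), heading north
step 1 (back(2)): at (2,5), heading north
step 2 (strafe(right, 1)): at (3,5), heading north
no other 2-command option fits: unique.

back(2), strafe(right, 1)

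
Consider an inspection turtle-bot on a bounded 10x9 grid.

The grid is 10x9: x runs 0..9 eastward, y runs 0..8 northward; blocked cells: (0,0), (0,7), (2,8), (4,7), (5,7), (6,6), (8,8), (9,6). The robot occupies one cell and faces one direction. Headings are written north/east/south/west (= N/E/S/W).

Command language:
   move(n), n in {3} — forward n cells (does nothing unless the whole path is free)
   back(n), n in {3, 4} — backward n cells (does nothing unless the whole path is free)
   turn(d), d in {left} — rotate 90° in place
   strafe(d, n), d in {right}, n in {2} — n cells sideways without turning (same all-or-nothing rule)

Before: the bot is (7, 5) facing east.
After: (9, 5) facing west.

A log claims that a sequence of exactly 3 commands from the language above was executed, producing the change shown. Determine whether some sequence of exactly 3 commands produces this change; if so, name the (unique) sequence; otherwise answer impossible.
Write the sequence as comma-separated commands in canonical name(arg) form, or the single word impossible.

turn(left), strafe(right, 2), turn(left)

key: cell and facing (now W) both changed — the 3 commands mix motion and turning
from: (7, 5) facing east
1. turn(left) → (7, 5) facing north
2. strafe(right, 2) → (9, 5) facing north
3. turn(left) → (9, 5) facing west
uniquely the one of 125 3-step routes that fits.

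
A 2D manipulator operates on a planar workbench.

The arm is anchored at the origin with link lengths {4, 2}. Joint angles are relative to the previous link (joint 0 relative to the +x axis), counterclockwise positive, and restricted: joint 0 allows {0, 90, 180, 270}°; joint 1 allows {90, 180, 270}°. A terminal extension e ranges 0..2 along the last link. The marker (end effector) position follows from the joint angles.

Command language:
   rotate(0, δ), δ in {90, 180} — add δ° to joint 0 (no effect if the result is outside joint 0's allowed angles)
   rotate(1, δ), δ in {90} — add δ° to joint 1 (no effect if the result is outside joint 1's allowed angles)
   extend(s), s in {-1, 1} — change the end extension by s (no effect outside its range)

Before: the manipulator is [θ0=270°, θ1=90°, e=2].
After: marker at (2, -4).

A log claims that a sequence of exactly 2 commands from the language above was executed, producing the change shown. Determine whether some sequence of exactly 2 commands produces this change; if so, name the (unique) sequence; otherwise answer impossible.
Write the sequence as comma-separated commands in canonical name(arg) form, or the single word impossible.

extend(-1), extend(-1)

start: [θ0=270°, θ1=90°, e=2]
t=1 extend(-1) ⇒ [θ0=270°, θ1=90°, e=1]
t=2 extend(-1) ⇒ [θ0=270°, θ1=90°, e=0]
uniquely the one of 25 2-step routes that fits.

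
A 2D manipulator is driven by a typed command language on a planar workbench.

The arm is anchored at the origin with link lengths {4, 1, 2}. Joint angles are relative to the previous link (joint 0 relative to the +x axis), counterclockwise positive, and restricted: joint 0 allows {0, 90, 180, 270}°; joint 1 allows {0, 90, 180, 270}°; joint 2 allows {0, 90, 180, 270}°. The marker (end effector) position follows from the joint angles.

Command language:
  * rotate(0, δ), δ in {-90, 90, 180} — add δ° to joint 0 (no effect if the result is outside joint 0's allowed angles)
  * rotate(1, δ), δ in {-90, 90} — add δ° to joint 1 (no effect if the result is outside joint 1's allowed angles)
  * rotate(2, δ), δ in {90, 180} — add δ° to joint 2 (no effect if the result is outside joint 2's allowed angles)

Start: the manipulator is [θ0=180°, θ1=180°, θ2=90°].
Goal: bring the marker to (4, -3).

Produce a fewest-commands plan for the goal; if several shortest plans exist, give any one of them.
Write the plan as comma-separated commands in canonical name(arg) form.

rotate(2, 180), rotate(1, 90), rotate(0, 180), rotate(2, 90)

initial: [θ0=180°, θ1=180°, θ2=90°]
[1] after rotate(2, 180): [θ0=180°, θ1=180°, θ2=270°]
[2] after rotate(1, 90): [θ0=180°, θ1=270°, θ2=270°]
[3] after rotate(0, 180): [θ0=0°, θ1=270°, θ2=270°]
[4] after rotate(2, 90): [θ0=0°, θ1=270°, θ2=0°]
no 3-step plan works, so 4 is optimal.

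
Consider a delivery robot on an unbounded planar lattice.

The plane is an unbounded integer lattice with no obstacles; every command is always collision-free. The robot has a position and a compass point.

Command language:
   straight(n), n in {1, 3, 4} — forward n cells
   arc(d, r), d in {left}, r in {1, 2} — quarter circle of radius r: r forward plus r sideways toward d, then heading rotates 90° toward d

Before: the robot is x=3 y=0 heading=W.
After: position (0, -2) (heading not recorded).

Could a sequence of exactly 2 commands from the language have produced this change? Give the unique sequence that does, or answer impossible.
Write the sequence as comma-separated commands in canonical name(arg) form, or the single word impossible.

key: order matters: swapping straight(1) and arc(left, 2) lands elsewhere
start: x=3 y=0 heading=W
[1] after straight(1): x=2 y=0 heading=W
[2] after arc(left, 2): x=0 y=-2 heading=S
all 25 alternatives checked — unique.

straight(1), arc(left, 2)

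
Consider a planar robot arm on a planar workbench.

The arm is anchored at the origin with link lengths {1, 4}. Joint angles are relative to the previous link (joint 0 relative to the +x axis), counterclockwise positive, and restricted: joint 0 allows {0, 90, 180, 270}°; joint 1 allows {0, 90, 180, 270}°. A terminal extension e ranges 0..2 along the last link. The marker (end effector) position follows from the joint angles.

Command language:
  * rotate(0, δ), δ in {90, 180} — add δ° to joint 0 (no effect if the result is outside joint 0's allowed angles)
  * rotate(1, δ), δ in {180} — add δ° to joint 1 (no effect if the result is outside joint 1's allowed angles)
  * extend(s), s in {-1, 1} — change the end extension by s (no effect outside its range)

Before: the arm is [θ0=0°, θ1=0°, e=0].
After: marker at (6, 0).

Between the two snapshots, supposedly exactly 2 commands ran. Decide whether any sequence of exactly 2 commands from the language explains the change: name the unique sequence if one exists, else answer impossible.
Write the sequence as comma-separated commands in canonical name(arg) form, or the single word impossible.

key: order matters: swapping extend(-1) and extend(1) lands elsewhere
start: [θ0=0°, θ1=0°, e=0]
1. extend(-1) → [θ0=0°, θ1=0°, e=0]
2. extend(1) → [θ0=0°, θ1=0°, e=1]
all 25 alternatives checked — unique.

extend(-1), extend(1)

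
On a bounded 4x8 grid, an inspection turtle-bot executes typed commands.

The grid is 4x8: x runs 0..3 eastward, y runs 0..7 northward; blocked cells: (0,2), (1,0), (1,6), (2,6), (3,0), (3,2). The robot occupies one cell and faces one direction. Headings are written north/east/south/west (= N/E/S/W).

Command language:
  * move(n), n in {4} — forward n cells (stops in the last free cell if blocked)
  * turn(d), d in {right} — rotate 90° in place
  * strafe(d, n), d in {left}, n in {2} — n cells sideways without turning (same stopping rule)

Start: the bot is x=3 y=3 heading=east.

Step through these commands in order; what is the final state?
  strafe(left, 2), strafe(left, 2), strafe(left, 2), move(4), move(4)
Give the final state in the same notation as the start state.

initial: x=3 y=3 heading=east
1. strafe(left, 2) → x=3 y=5 heading=east
2. strafe(left, 2) → x=3 y=7 heading=east
3. strafe(left, 2) → x=3 y=7 heading=east
4. move(4) → x=3 y=7 heading=east
5. move(4) → x=3 y=7 heading=east

x=3 y=7 heading=east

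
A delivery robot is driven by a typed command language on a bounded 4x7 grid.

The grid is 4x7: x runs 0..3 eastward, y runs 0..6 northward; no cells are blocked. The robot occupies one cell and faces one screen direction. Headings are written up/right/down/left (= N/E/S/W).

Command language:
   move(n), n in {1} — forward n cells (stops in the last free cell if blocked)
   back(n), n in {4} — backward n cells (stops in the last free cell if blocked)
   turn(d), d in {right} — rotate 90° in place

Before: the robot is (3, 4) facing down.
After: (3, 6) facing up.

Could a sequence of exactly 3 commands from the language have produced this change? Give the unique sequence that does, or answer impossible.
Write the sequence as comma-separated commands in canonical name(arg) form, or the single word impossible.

back(4), turn(right), turn(right)

key: order matters: swapping back(4) and turn(right) lands elsewhere
from: (3, 4) facing down
[1] after back(4): (3, 6) facing down
[2] after turn(right): (3, 6) facing left
[3] after turn(right): (3, 6) facing up
all 27 alternatives checked — unique.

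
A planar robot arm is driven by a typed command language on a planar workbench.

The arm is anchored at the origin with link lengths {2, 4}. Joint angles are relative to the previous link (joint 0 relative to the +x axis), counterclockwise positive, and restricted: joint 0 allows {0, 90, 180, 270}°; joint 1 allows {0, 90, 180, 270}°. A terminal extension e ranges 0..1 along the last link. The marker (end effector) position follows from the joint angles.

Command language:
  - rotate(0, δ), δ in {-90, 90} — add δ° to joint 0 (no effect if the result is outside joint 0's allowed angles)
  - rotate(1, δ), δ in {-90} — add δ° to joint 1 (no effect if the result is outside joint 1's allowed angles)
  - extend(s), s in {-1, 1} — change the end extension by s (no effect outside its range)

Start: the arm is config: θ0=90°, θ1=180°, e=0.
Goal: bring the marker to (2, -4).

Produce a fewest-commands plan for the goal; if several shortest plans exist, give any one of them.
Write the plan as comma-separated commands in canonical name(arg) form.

from: config: θ0=90°, θ1=180°, e=0
[1] after rotate(1, -90): config: θ0=90°, θ1=90°, e=0
[2] after rotate(1, -90): config: θ0=90°, θ1=0°, e=0
[3] after rotate(1, -90): config: θ0=90°, θ1=270°, e=0
[4] after rotate(0, -90): config: θ0=0°, θ1=270°, e=0
shorter routes all fall short; 4 is best.

rotate(1, -90), rotate(1, -90), rotate(1, -90), rotate(0, -90)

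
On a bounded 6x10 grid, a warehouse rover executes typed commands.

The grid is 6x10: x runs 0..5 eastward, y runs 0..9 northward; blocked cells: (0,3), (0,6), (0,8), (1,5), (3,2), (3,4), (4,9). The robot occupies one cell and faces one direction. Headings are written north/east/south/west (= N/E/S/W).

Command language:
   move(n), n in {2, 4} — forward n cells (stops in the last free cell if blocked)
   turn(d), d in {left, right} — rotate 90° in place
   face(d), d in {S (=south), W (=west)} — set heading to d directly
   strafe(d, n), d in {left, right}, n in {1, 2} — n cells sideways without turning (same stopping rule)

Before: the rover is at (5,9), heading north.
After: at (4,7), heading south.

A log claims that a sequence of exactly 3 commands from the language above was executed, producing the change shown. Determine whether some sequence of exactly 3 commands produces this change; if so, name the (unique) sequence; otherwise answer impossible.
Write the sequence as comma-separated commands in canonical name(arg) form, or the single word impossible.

face(S), move(2), strafe(right, 1)

key: order matters: swapping face(S) and strafe(right, 1) lands elsewhere
t0: at (5,9), heading north
[1] after face(S): at (5,9), heading south
[2] after move(2): at (5,7), heading south
[3] after strafe(right, 1): at (4,7), heading south
no rival 3-sequence matches.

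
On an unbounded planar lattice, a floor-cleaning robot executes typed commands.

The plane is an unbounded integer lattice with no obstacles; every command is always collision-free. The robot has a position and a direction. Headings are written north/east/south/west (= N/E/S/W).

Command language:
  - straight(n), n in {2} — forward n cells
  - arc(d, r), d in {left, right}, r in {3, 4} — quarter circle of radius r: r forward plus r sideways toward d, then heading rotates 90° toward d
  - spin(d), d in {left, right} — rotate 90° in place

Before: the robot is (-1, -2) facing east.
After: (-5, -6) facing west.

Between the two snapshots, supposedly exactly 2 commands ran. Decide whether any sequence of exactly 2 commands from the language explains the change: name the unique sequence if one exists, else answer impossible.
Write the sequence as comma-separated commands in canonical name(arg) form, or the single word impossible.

spin(right), arc(right, 4)

key: cell and facing (now W) both changed — the 2 commands mix motion and turning
t0: (-1, -2) facing east
step 1 (spin(right)): (-1, -2) facing south
step 2 (arc(right, 4)): (-5, -6) facing west
no other 2-command option fits: unique.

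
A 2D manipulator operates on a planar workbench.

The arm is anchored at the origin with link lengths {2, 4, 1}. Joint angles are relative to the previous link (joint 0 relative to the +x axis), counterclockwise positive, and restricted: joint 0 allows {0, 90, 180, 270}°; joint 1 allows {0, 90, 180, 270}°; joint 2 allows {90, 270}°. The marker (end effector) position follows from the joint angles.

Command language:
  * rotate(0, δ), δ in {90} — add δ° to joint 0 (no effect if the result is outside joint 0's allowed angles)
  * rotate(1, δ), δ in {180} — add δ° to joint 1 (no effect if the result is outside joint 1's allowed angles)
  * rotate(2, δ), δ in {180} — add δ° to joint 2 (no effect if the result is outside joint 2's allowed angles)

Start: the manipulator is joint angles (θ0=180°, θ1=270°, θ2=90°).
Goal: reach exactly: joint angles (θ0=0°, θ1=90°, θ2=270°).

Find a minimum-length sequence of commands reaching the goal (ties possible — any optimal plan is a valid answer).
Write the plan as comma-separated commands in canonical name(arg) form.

rotate(1, 180), rotate(0, 90), rotate(0, 90), rotate(2, 180)

start: joint angles (θ0=180°, θ1=270°, θ2=90°)
[1] after rotate(1, 180): joint angles (θ0=180°, θ1=90°, θ2=90°)
[2] after rotate(0, 90): joint angles (θ0=270°, θ1=90°, θ2=90°)
[3] after rotate(0, 90): joint angles (θ0=0°, θ1=90°, θ2=90°)
[4] after rotate(2, 180): joint angles (θ0=0°, θ1=90°, θ2=270°)
no 3-step plan works, so 4 is optimal.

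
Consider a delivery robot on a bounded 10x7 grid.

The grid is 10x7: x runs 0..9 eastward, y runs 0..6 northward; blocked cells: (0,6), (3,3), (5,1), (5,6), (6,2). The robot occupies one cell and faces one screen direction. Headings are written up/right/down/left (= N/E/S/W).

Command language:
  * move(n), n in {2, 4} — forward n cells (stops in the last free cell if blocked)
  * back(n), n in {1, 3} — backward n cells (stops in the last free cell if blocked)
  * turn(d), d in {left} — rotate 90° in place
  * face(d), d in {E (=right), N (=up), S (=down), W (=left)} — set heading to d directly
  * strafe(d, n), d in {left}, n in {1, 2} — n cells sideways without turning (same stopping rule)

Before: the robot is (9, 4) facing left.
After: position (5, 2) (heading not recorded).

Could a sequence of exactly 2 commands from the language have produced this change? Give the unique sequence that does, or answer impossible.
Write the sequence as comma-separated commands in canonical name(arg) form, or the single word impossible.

key: running strafe(left, 2) before move(4) would end elsewhere — order is forced
from: (9, 4) facing left
1. move(4) → (5, 4) facing left
2. strafe(left, 2) → (5, 2) facing left
no rival 2-sequence matches.

move(4), strafe(left, 2)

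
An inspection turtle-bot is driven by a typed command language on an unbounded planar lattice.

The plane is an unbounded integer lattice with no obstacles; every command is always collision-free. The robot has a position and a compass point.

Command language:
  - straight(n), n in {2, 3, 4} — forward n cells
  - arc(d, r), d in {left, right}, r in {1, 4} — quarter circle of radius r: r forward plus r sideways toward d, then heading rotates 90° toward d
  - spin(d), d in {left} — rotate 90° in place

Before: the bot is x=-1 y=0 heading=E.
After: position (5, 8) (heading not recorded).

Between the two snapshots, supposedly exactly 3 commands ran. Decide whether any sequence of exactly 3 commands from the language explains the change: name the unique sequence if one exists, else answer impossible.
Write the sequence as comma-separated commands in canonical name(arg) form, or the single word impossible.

key: running straight(4) before straight(2) would end elsewhere — order is forced
initial: x=-1 y=0 heading=E
t=1 straight(2) ⇒ x=1 y=0 heading=E
t=2 arc(left, 4) ⇒ x=5 y=4 heading=N
t=3 straight(4) ⇒ x=5 y=8 heading=N
no rival 3-sequence matches.

straight(2), arc(left, 4), straight(4)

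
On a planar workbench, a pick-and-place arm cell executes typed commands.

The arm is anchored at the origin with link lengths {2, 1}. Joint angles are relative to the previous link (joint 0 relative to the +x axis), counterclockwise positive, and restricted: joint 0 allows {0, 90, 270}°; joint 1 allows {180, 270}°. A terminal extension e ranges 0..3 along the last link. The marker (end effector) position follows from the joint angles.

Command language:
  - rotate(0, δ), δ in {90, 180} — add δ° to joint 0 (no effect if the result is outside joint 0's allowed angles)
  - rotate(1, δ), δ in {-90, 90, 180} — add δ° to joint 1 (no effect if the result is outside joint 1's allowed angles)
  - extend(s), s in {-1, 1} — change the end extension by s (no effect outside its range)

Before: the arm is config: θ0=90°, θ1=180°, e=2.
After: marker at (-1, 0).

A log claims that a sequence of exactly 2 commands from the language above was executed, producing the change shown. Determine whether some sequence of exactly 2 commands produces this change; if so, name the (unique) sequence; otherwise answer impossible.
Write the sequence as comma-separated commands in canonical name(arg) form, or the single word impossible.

rotate(0, 180), rotate(0, 90)

key: running rotate(0, 90) before rotate(0, 180) would end elsewhere — order is forced
from: config: θ0=90°, θ1=180°, e=2
1. rotate(0, 180) → config: θ0=270°, θ1=180°, e=2
2. rotate(0, 90) → config: θ0=0°, θ1=180°, e=2
all 49 alternatives checked — unique.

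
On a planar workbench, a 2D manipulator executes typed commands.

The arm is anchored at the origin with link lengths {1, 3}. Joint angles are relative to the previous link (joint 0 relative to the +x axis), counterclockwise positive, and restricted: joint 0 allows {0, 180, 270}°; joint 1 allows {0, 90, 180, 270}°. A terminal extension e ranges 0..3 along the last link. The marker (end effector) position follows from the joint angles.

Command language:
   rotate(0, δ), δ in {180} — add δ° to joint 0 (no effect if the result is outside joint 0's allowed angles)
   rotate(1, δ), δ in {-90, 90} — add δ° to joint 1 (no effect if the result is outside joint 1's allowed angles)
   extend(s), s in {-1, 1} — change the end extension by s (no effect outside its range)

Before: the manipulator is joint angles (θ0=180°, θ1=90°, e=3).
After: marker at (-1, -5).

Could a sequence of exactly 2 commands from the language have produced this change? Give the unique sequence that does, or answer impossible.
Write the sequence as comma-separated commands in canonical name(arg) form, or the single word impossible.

extend(1), extend(-1)

key: order matters: swapping extend(1) and extend(-1) lands elsewhere
start: joint angles (θ0=180°, θ1=90°, e=3)
1. extend(1) → joint angles (θ0=180°, θ1=90°, e=3)
2. extend(-1) → joint angles (θ0=180°, θ1=90°, e=2)
uniquely the one of 25 2-step routes that fits.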